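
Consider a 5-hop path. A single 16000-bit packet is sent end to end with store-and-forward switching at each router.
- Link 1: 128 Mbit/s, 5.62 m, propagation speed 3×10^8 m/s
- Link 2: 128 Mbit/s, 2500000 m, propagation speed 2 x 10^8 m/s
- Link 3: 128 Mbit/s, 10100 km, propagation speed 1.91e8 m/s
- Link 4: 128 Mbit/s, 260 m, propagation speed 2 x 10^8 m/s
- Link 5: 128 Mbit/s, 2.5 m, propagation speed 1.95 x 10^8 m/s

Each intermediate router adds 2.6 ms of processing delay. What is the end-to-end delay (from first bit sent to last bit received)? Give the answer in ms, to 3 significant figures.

76.4 ms

Transmission delay per hop = L/R = 16000/128000000 = 0.125 ms; 5 hops → 0.625 ms.
Propagation delays (d/s per hop): 1.87333e-05, 12.5, 52.8796, 0.0013, 1.28205e-05 ms; sum = 65.3809 ms.
Processing at 4 router(s): 4 × 2.6 ms = 10.4 ms.
End-to-end = 76.4 ms.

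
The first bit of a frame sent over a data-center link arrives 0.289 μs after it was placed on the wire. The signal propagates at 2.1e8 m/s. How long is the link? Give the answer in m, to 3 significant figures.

d = s × t_prop = 210000000 × 2.89e-07 = 60.7 m.

60.7 m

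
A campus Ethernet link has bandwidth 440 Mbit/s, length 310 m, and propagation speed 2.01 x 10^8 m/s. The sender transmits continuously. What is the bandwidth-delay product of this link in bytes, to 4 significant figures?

84.83 bytes

Propagation delay = 310 / 2.01e+08 = 1.54229e-06 s.
BDP = R × t_prop = 440000000 × 1.54229e-06 = 678.607 bits.
In bytes: 678.607/8 = 84.83 bytes.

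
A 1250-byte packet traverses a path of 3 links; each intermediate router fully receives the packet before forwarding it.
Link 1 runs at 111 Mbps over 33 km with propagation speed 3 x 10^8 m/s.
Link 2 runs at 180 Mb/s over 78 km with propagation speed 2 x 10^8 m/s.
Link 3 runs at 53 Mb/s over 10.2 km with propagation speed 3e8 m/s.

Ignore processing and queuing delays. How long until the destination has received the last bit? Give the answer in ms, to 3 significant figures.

0.868 ms

L = 1250 × 8 = 10000 bits.
Transmission delays (L/R per hop): 0.0900901, 0.0555556, 0.188679 ms; sum = 0.334325 ms.
Propagation delays (d/s per hop): 0.11, 0.39, 0.034 ms; sum = 0.534 ms.
End-to-end = 0.868 ms.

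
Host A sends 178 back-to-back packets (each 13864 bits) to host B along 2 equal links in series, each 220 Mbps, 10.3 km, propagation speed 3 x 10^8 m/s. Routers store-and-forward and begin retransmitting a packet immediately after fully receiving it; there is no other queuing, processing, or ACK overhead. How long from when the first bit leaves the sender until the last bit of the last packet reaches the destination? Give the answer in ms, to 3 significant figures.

Per-hop transmission t_tx = L/R = 13864/220000000 = 0.0630182 ms.
Per-hop propagation t_prop = 10300/300000000 = 0.0343333 ms.
Pipeline fill: first packet needs 2·t_tx to clear all hops; remaining 177 packets each add one t_tx.
Total = (2+178-1)·t_tx + 2·t_prop = 179·0.0630182 + 2·0.0343333 = 11.3 ms.

11.3 ms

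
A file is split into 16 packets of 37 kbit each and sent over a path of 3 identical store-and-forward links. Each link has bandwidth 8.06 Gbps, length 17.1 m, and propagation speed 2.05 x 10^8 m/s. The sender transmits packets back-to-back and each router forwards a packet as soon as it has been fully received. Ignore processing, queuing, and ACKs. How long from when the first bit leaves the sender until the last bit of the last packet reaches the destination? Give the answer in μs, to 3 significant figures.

Per-hop transmission t_tx = L/R = 37000/8.06e+09 = 4.59057 μs.
Per-hop propagation t_prop = 17.1/2.05e+08 = 0.0834146 μs.
Pipeline fill: first packet needs 3·t_tx to clear all hops; remaining 15 packets each add one t_tx.
Total = (3+16-1)·t_tx + 3·t_prop = 18·4.59057 + 3·0.0834146 = 82.9 μs.

82.9 μs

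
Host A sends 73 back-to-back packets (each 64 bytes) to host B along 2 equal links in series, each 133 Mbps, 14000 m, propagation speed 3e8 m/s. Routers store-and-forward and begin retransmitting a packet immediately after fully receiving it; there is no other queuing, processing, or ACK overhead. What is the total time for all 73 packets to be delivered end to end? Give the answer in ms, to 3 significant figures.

0.378 ms

Per-hop transmission t_tx = L/R = 512/133000000 = 0.00384962 ms.
Per-hop propagation t_prop = 14000/300000000 = 0.0466667 ms.
Pipeline fill: first packet needs 2·t_tx to clear all hops; remaining 72 packets each add one t_tx.
Total = (2+73-1)·t_tx + 2·t_prop = 74·0.00384962 + 2·0.0466667 = 0.378 ms.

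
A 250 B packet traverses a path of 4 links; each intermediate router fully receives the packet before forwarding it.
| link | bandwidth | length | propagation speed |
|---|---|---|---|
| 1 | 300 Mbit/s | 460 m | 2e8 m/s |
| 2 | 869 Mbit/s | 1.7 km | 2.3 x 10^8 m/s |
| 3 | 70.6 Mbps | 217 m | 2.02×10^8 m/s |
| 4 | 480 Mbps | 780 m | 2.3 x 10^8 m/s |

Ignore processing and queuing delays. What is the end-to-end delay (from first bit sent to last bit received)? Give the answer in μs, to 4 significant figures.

L = 250 × 8 = 2000 bits.
Transmission delays (L/R per hop): 6.66667, 2.3015, 28.3286, 4.16667 μs; sum = 41.4634 μs.
Propagation delays (d/s per hop): 2.3, 7.3913, 1.07426, 3.3913 μs; sum = 14.1569 μs.
End-to-end = 55.62 μs.

55.62 μs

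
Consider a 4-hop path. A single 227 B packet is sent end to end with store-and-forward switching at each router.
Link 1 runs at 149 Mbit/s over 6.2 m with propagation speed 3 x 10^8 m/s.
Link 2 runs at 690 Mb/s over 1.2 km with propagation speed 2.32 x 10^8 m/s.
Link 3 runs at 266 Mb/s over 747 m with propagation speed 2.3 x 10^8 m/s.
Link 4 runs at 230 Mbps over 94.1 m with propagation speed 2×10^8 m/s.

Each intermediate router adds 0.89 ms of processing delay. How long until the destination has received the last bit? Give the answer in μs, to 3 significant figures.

L = 227 × 8 = 1816 bits.
Transmission delays (L/R per hop): 12.1879, 2.63188, 6.82707, 7.89565 μs; sum = 29.5425 μs.
Propagation delays (d/s per hop): 0.0206667, 5.17241, 3.24783, 0.4705 μs; sum = 8.91141 μs.
Processing at 3 router(s): 3 × 0.89 ms = 2670 μs.
End-to-end = 2710 μs.

2710 μs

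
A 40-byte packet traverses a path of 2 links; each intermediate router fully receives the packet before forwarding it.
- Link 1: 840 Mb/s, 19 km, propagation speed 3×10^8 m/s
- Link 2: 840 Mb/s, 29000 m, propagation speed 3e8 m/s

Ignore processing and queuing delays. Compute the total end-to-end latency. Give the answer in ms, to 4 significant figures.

0.1608 ms

L = 40 × 8 = 320 bits.
Transmission delay per hop = L/R = 320/840000000 = 0.000380952 ms; 2 hops → 0.000761905 ms.
Propagation delays (d/s per hop): 0.0633333, 0.0966667 ms; sum = 0.16 ms.
End-to-end = 0.1608 ms.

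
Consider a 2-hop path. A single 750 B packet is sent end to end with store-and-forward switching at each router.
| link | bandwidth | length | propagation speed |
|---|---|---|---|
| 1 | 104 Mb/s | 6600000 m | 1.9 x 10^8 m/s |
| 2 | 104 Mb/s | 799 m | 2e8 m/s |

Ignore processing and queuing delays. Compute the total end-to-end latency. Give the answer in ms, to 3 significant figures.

L = 750 × 8 = 6000 bits.
Transmission delay per hop = L/R = 6000/104000000 = 0.0576923 ms; 2 hops → 0.115385 ms.
Propagation delays (d/s per hop): 34.7368, 0.003995 ms; sum = 34.7408 ms.
End-to-end = 34.9 ms.

34.9 ms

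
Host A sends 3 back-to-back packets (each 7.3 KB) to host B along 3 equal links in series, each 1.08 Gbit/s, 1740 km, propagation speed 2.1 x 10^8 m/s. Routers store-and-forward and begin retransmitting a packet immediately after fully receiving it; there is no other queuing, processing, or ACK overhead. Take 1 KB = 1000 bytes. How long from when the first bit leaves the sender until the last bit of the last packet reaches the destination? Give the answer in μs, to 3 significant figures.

25100 μs

Per-hop transmission t_tx = L/R = 58400/1080000000 = 54.0741 μs.
Per-hop propagation t_prop = 1740000/210000000 = 8285.71 μs.
Pipeline fill: first packet needs 3·t_tx to clear all hops; remaining 2 packets each add one t_tx.
Total = (3+3-1)·t_tx + 3·t_prop = 5·54.0741 + 3·8285.71 = 25100 μs.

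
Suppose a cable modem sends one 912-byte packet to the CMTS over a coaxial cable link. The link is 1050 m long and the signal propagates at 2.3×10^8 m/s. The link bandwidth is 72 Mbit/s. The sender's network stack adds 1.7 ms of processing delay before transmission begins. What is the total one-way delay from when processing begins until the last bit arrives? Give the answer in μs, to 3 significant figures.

1810 μs

L = 912 × 8 = 7296 bits.
Transmission delay = L/R = 7296 / 72000000 = 101.333 μs.
Propagation delay = d/s = 1050 m / 2.3e+08 m/s = 4.56522 μs.
Plus processing delay 1.7 ms = 1700 μs.
Total = 1810 μs.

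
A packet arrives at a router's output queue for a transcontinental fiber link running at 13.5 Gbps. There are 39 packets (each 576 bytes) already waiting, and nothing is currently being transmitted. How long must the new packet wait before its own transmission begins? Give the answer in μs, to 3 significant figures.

Each queued packet: L/R = 4608/13500000000 = 0.341333 μs.
39 queued → 13.312 μs.
Queuing delay = 13.3 μs.

13.3 μs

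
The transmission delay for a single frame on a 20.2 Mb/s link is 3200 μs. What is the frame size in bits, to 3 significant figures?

L = R × t_tx = 20200000 b/s × 0.0032 s = 64640 bits.

64600 bits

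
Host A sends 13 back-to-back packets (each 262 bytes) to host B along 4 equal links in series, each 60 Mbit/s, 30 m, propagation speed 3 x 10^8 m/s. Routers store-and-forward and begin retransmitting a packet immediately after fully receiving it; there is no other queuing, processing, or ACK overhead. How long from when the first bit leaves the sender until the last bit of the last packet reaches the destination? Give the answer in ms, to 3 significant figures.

0.559 ms

Per-hop transmission t_tx = L/R = 2096/60000000 = 0.0349333 ms.
Per-hop propagation t_prop = 30/300000000 = 0.0001 ms.
Pipeline fill: first packet needs 4·t_tx to clear all hops; remaining 12 packets each add one t_tx.
Total = (4+13-1)·t_tx + 4·t_prop = 16·0.0349333 + 4·0.0001 = 0.559 ms.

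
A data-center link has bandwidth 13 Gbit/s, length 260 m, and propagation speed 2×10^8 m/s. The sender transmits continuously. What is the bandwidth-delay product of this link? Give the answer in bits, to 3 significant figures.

16900 bits

Propagation delay = 260 / 200000000 = 1.3e-06 s.
BDP = R × t_prop = 13000000000 × 1.3e-06 = 16900 bits.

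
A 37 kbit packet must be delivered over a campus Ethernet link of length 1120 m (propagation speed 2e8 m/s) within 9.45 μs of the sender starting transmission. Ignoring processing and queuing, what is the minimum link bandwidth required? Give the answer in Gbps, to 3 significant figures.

9.61 Gbps

Propagation delay = 1120 / 200000000 = 5.6 μs.
Transmission budget = 9.45 − 5.6 = 3.85 μs.
R ≥ L / t_tx = 37000 bits / 3.85e-06 s = 9.61 Gbps.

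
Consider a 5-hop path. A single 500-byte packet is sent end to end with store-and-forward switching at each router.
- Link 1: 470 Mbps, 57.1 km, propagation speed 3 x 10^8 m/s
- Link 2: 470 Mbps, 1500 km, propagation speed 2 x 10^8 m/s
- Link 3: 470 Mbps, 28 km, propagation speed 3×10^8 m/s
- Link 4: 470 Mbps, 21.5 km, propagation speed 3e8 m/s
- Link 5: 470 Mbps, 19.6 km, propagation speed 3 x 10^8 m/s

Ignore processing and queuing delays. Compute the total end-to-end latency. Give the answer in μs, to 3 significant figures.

L = 500 × 8 = 4000 bits.
Transmission delay per hop = L/R = 4000/470000000 = 8.51064 μs; 5 hops → 42.5532 μs.
Propagation delays (d/s per hop): 190.333, 7500, 93.3333, 71.6667, 65.3333 μs; sum = 7920.67 μs.
End-to-end = 7960 μs.

7960 μs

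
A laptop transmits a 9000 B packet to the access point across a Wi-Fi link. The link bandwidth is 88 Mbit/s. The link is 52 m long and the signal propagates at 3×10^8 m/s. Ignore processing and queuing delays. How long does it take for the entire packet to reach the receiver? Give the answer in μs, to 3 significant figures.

818 μs

L = 9000 × 8 = 72000 bits.
Transmission delay = L/R = 72000 / 88000000 = 818.182 μs.
Propagation delay = d/s = 52 m / 300000000 m/s = 0.173333 μs.
Total = 818 μs.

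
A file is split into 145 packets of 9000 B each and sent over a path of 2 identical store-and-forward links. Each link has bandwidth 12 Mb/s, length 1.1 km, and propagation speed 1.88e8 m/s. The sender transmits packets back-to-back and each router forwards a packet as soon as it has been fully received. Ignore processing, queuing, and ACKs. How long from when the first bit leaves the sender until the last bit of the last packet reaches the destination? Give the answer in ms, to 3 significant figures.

Per-hop transmission t_tx = L/R = 72000/12000000 = 6 ms.
Per-hop propagation t_prop = 1100/188000000 = 0.00585106 ms.
Pipeline fill: first packet needs 2·t_tx to clear all hops; remaining 144 packets each add one t_tx.
Total = (2+145-1)·t_tx + 2·t_prop = 146·6 + 2·0.00585106 = 876 ms.

876 ms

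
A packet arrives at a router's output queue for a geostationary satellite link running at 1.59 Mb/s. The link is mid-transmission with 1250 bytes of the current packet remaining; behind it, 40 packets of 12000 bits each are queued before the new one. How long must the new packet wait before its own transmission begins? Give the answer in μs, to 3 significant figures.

Each queued packet: L/R = 12000/1590000 = 7547.17 μs.
40 queued → 301887 μs.
Plus remaining 10000 bits of current packet: 6289.31 μs.
Queuing delay = 308000 μs.

308000 μs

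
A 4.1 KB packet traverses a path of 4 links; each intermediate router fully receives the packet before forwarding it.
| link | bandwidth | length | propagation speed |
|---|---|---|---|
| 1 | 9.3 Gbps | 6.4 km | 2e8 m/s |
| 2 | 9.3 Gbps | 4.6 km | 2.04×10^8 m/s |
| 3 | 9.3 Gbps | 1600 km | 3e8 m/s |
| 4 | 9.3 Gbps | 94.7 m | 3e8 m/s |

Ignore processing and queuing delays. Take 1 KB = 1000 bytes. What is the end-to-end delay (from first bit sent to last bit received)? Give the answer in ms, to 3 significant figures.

5.40 ms

L = 32800 bits.
Transmission delay per hop = L/R = 32800/9300000000 = 0.00352688 ms; 4 hops → 0.0141075 ms.
Propagation delays (d/s per hop): 0.032, 0.022549, 5.33333, 0.000315667 ms; sum = 5.3882 ms.
End-to-end = 5.40 ms.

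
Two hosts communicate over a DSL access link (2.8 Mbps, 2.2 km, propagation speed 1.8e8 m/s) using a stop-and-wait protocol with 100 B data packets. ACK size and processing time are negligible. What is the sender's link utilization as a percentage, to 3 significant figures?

92.1 %

t_tx = L/R = 800/2800000 = 0.000285714 s.
t_prop = 2200/180000000 = 1.22222e-05 s; RTT = 2.44444e-05 s.
Cycle = t_tx + RTT = 0.000310159 s.
Utilization = t_tx / cycle = 0.000285714/0.000310159 = 92.1 %.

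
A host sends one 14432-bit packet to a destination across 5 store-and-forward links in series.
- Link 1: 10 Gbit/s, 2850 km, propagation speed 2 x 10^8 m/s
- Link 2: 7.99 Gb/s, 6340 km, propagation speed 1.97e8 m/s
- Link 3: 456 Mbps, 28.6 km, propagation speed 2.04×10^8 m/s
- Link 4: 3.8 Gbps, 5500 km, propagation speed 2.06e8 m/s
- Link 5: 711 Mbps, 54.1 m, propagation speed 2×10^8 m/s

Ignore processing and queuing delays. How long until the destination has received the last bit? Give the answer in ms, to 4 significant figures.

73.33 ms

Transmission delays (L/R per hop): 0.0014432, 0.00180626, 0.0316491, 0.00379789, 0.0202982 ms; sum = 0.0589946 ms.
Propagation delays (d/s per hop): 14.25, 32.1827, 0.140196, 26.699, 0.0002705 ms; sum = 73.2722 ms.
End-to-end = 73.33 ms.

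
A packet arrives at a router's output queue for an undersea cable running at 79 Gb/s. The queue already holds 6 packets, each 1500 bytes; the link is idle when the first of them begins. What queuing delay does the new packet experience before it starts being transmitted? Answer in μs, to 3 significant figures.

Each queued packet: L/R = 12000/79000000000 = 0.151899 μs.
6 queued → 0.911392 μs.
Queuing delay = 0.911 μs.

0.911 μs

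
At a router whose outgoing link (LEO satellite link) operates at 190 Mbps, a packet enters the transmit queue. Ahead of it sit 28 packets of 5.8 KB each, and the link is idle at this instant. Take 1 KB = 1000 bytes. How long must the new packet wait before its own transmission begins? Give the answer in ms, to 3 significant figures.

Each queued packet: L/R = 46400/190000000 = 0.244211 ms.
28 queued → 6.83789 ms.
Queuing delay = 6.84 ms.

6.84 ms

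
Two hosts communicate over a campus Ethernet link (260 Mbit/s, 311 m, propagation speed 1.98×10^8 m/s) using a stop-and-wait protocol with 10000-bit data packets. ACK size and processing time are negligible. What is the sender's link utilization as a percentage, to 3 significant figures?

92.4 %

t_tx = L/R = 10000/260000000 = 3.84615e-05 s.
t_prop = 311/198000000 = 1.57071e-06 s; RTT = 3.14141e-06 s.
Cycle = t_tx + RTT = 4.1603e-05 s.
Utilization = t_tx / cycle = 3.84615e-05/4.1603e-05 = 92.4 %.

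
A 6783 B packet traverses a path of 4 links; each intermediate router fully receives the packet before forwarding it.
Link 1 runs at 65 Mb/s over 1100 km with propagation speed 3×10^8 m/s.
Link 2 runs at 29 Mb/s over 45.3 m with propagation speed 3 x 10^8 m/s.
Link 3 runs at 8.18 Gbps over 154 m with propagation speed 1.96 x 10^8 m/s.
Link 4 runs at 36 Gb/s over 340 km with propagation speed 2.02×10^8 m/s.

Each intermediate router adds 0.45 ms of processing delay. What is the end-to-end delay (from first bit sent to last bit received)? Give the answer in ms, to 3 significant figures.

L = 6783 × 8 = 54264 bits.
Transmission delays (L/R per hop): 0.834831, 1.87117, 0.00663374, 0.00150733 ms; sum = 2.71414 ms.
Propagation delays (d/s per hop): 3.66667, 0.000151, 0.000785714, 1.68317 ms; sum = 5.35077 ms.
Processing at 3 router(s): 3 × 0.45 ms = 1.35 ms.
End-to-end = 9.41 ms.

9.41 ms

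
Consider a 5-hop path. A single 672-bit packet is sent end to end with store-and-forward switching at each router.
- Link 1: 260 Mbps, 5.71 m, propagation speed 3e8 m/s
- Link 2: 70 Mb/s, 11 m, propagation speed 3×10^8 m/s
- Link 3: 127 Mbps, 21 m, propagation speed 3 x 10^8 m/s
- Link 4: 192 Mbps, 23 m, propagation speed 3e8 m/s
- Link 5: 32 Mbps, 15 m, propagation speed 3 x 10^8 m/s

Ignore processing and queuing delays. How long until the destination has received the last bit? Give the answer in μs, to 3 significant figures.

42.2 μs

Transmission delays (L/R per hop): 2.58462, 9.6, 5.29134, 3.5, 21 μs; sum = 41.976 μs.
Propagation delays (d/s per hop): 0.0190333, 0.0366667, 0.07, 0.0766667, 0.05 μs; sum = 0.252367 μs.
End-to-end = 42.2 μs.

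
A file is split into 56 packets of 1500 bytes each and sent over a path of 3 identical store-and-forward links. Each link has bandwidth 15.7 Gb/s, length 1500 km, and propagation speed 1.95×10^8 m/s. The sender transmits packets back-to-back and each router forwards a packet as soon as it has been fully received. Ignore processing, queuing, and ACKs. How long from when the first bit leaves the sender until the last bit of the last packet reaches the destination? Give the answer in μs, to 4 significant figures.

23120 μs

Per-hop transmission t_tx = L/R = 12000/15700000000 = 0.764331 μs.
Per-hop propagation t_prop = 1500000/195000000 = 7692.31 μs.
Pipeline fill: first packet needs 3·t_tx to clear all hops; remaining 55 packets each add one t_tx.
Total = (3+56-1)·t_tx + 3·t_prop = 58·0.764331 + 3·7692.31 = 23120 μs.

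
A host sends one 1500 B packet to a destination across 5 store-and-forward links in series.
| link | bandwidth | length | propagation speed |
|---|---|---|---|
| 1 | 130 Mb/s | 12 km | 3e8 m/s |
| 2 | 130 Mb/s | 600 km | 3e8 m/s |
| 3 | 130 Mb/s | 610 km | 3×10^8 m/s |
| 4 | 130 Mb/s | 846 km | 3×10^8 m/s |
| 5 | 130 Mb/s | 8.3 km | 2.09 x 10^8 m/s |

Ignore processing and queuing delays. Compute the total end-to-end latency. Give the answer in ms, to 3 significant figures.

L = 1500 × 8 = 12000 bits.
Transmission delay per hop = L/R = 12000/130000000 = 0.0923077 ms; 5 hops → 0.461538 ms.
Propagation delays (d/s per hop): 0.04, 2, 2.03333, 2.82, 0.0397129 ms; sum = 6.93305 ms.
End-to-end = 7.39 ms.

7.39 ms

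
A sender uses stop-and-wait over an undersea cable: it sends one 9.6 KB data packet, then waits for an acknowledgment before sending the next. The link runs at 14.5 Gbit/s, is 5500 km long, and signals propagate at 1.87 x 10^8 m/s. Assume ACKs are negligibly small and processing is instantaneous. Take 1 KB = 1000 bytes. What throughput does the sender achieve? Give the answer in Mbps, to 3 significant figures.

t_tx = L/R = 76800/14500000000 = 5.29655e-06 s.
t_prop = 5500000/187000000 = 0.0294118 s; RTT = 0.0588235 s.
Cycle = t_tx + RTT = 0.0588288 s.
Throughput = L / cycle = 76800 / 0.0588288 = 1.31 Mbps.

1.31 Mbps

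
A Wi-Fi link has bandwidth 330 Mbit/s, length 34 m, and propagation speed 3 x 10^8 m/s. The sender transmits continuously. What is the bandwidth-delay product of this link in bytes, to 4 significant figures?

Propagation delay = 34 / 300000000 = 1.13333e-07 s.
BDP = R × t_prop = 330000000 × 1.13333e-07 = 37.4 bits.
In bytes: 37.4/8 = 4.675 bytes.

4.675 bytes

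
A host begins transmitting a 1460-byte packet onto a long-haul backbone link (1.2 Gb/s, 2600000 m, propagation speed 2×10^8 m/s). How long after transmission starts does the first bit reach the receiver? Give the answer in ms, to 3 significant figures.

First bit experiences only propagation delay: d/s = 2600000/200000000 = 13.0 ms.

13.0 ms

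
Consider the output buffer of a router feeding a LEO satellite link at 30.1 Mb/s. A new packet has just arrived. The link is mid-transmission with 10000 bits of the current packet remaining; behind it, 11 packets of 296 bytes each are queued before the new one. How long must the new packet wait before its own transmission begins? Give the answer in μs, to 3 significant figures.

Each queued packet: L/R = 2368/30100000 = 78.6711 μs.
11 queued → 865.382 μs.
Plus remaining 10000 bits of current packet: 332.226 μs.
Queuing delay = 1200 μs.

1200 μs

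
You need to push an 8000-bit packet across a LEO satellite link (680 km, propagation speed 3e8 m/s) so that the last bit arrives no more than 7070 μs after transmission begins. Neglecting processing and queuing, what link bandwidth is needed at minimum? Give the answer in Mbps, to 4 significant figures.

Propagation delay = 680000 / 300000000 = 2266.67 μs.
Transmission budget = 7070 − 2266.67 = 4803.33 μs.
R ≥ L / t_tx = 8000 bits / 0.00480333 s = 1.666 Mbps.

1.666 Mbps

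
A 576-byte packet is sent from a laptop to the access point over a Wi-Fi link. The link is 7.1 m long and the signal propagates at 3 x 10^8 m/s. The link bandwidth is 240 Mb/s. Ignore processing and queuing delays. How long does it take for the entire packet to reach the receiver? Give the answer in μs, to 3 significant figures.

19.2 μs

L = 576 × 8 = 4608 bits.
Transmission delay = L/R = 4608 / 240000000 = 19.2 μs.
Propagation delay = d/s = 7.1 m / 300000000 m/s = 0.0236667 μs.
Total = 19.2 μs.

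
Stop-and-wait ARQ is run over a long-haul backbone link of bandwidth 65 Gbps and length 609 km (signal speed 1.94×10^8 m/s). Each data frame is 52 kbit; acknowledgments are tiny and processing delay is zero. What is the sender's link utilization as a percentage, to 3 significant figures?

0.0127 %

t_tx = L/R = 52000/65000000000 = 8e-07 s.
t_prop = 609000/194000000 = 0.00313918 s; RTT = 0.00627835 s.
Cycle = t_tx + RTT = 0.00627915 s.
Utilization = t_tx / cycle = 8e-07/0.00627915 = 0.0127 %.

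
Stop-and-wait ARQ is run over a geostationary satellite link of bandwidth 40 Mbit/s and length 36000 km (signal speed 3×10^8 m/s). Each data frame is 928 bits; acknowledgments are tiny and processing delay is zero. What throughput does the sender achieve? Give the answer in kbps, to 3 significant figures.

t_tx = L/R = 928/40000000 = 2.32e-05 s.
t_prop = 36000000/300000000 = 0.12 s; RTT = 0.24 s.
Cycle = t_tx + RTT = 0.240023 s.
Throughput = L / cycle = 928 / 0.240023 = 3.87 kbps.

3.87 kbps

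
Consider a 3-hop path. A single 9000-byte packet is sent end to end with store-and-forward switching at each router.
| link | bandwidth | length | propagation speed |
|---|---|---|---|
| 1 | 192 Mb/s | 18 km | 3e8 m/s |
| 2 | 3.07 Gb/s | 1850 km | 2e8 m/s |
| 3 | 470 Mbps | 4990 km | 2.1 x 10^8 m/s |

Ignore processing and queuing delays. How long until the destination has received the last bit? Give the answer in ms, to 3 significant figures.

33.6 ms

L = 9000 × 8 = 72000 bits.
Transmission delays (L/R per hop): 0.375, 0.0234528, 0.153191 ms; sum = 0.551644 ms.
Propagation delays (d/s per hop): 0.06, 9.25, 23.7619 ms; sum = 33.0719 ms.
End-to-end = 33.6 ms.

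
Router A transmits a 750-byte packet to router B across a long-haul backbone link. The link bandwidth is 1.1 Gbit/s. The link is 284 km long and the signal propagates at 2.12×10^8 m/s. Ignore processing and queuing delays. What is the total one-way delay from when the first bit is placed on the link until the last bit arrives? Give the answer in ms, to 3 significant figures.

1.35 ms

L = 750 × 8 = 6000 bits.
Transmission delay = L/R = 6000 / 1100000000 = 0.00545455 ms.
Propagation delay = d/s = 284000 m / 212000000 m/s = 1.33962 ms.
Total = 1.35 ms.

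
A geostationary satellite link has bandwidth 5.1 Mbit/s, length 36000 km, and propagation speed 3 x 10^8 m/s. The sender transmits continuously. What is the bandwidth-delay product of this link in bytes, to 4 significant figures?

76500 bytes

Propagation delay = 36000000 / 300000000 = 0.12 s.
BDP = R × t_prop = 5100000 × 0.12 = 612000 bits.
In bytes: 612000/8 = 76500 bytes.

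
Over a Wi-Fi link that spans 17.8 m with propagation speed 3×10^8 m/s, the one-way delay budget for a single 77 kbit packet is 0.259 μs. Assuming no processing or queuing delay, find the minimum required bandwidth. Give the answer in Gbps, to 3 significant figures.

Propagation delay = 17.8 / 300000000 = 0.0593333 μs.
Transmission budget = 0.259 − 0.0593333 = 0.199667 μs.
R ≥ L / t_tx = 77000 bits / 1.99667e-07 s = 386 Gbps.

386 Gbps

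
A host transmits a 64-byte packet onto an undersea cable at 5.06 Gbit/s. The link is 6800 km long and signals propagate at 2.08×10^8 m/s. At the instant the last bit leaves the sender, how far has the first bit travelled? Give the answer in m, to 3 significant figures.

t_tx = L/R = 512/5060000000 = 1.01186e-07 s.
Distance = s × t_tx = 208000000 × 1.01186e-07 = 21.0 m.

21.0 m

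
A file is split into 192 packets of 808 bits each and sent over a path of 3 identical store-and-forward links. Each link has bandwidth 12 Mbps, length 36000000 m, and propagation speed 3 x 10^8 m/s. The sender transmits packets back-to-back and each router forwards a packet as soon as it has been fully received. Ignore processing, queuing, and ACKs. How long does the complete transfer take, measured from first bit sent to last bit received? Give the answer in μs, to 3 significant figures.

373000 μs

Per-hop transmission t_tx = L/R = 808/12000000 = 67.3333 μs.
Per-hop propagation t_prop = 36000000/300000000 = 120000 μs.
Pipeline fill: first packet needs 3·t_tx to clear all hops; remaining 191 packets each add one t_tx.
Total = (3+192-1)·t_tx + 3·t_prop = 194·67.3333 + 3·120000 = 373000 μs.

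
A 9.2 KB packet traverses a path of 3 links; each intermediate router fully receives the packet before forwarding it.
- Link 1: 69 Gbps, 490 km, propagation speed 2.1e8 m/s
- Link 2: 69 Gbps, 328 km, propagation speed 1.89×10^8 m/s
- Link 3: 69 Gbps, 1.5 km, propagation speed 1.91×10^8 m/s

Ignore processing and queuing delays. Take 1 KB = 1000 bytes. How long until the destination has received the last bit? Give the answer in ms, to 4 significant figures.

4.080 ms

L = 73600 bits.
Transmission delay per hop = L/R = 73600/69000000000 = 0.00106667 ms; 3 hops → 0.0032 ms.
Propagation delays (d/s per hop): 2.33333, 1.73545, 0.0078534 ms; sum = 4.07664 ms.
End-to-end = 4.080 ms.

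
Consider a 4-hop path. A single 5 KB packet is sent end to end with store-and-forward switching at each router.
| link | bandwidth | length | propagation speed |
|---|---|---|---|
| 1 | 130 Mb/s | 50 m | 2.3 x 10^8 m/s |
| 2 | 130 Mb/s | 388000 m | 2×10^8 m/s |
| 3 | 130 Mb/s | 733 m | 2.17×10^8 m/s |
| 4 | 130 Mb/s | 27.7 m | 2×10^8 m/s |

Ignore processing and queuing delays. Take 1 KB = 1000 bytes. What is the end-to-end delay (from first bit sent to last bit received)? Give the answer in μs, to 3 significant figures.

L = 40000 bits.
Transmission delay per hop = L/R = 40000/130000000 = 307.692 μs; 4 hops → 1230.77 μs.
Propagation delays (d/s per hop): 0.217391, 1940, 3.37788, 0.1385 μs; sum = 1943.73 μs.
End-to-end = 3170 μs.

3170 μs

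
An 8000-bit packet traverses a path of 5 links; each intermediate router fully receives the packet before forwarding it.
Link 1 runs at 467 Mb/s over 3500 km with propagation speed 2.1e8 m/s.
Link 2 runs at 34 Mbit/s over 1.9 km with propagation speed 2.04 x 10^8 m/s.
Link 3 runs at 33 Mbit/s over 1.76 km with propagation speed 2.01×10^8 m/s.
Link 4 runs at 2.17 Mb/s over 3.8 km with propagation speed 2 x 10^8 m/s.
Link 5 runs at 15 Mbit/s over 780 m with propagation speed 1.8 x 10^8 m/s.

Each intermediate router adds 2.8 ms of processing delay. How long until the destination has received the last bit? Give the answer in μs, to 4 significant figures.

Transmission delays (L/R per hop): 17.1306, 235.294, 242.424, 3686.64, 533.333 μs; sum = 4714.82 μs.
Propagation delays (d/s per hop): 16666.7, 9.31373, 8.75622, 19, 4.33333 μs; sum = 16708.1 μs.
Processing at 4 router(s): 4 × 2.8 ms = 11200 μs.
End-to-end = 32620 μs.

32620 μs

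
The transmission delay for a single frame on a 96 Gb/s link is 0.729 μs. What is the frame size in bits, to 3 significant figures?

70000 bits

L = R × t_tx = 96000000000 b/s × 7.29e-07 s = 69984 bits.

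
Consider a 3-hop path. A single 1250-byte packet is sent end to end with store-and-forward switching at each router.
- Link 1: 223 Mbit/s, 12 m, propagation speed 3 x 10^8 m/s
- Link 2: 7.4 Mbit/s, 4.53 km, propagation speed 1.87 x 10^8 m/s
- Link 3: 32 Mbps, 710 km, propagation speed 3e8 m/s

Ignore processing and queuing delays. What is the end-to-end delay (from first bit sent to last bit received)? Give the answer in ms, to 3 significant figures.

4.10 ms

L = 1250 × 8 = 10000 bits.
Transmission delays (L/R per hop): 0.044843, 1.35135, 0.3125 ms; sum = 1.70869 ms.
Propagation delays (d/s per hop): 4e-05, 0.0242246, 2.36667 ms; sum = 2.39093 ms.
End-to-end = 4.10 ms.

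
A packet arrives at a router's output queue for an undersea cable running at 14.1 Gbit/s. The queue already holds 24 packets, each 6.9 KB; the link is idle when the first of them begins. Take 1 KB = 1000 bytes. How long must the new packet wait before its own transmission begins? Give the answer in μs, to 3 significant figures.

Each queued packet: L/R = 55200/14100000000 = 3.91489 μs.
24 queued → 93.9574 μs.
Queuing delay = 94.0 μs.

94.0 μs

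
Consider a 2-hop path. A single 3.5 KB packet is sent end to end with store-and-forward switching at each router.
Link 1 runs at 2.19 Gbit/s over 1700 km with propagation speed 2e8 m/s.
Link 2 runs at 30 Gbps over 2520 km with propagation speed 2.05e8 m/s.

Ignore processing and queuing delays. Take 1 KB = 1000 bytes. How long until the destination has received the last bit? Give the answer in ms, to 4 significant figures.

L = 28000 bits.
Transmission delays (L/R per hop): 0.0127854, 0.000933333 ms; sum = 0.0137187 ms.
Propagation delays (d/s per hop): 8.5, 12.2927 ms; sum = 20.7927 ms.
End-to-end = 20.81 ms.

20.81 ms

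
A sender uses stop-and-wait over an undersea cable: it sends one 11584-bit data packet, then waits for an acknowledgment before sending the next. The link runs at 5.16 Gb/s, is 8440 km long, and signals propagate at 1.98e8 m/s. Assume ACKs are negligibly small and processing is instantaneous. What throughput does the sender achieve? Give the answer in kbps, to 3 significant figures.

t_tx = L/R = 11584/5160000000 = 2.24496e-06 s.
t_prop = 8440000/198000000 = 0.0426263 s; RTT = 0.0852525 s.
Cycle = t_tx + RTT = 0.0852548 s.
Throughput = L / cycle = 11584 / 0.0852548 = 136 kbps.

136 kbps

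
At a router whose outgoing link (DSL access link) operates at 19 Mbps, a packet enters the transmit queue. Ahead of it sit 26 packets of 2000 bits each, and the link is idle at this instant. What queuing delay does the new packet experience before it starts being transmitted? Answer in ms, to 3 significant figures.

2.74 ms

Each queued packet: L/R = 2000/19000000 = 0.105263 ms.
26 queued → 2.73684 ms.
Queuing delay = 2.74 ms.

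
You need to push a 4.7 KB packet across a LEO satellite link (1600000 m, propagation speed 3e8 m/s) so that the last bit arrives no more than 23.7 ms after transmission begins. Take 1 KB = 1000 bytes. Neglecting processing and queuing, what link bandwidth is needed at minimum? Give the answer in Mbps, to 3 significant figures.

L = 37600 bits.
Propagation delay = 1600000 / 300000000 = 5.33333 ms.
Transmission budget = 23.7 − 5.33333 = 18.3667 ms.
R ≥ L / t_tx = 37600 bits / 0.0183667 s = 2.05 Mbps.

2.05 Mbps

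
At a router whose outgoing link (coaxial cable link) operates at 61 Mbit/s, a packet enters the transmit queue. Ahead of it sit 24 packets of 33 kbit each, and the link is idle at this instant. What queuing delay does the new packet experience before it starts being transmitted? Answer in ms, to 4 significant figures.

12.98 ms

Each queued packet: L/R = 33000/61000000 = 0.540984 ms.
24 queued → 12.9836 ms.
Queuing delay = 12.98 ms.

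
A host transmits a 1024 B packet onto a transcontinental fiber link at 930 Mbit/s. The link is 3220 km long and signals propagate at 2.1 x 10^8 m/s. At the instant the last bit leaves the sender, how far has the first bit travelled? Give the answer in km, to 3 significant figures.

1.85 km

t_tx = L/R = 8192/930000000 = 8.8086e-06 s.
Distance = s × t_tx = 210000000 × 8.8086e-06 = 1.85 km.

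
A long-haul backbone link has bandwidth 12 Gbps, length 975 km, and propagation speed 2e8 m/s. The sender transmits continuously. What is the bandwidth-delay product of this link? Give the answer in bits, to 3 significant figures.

Propagation delay = 975000 / 200000000 = 0.004875 s.
BDP = R × t_prop = 12000000000 × 0.004875 = 58500000 bits.

58500000 bits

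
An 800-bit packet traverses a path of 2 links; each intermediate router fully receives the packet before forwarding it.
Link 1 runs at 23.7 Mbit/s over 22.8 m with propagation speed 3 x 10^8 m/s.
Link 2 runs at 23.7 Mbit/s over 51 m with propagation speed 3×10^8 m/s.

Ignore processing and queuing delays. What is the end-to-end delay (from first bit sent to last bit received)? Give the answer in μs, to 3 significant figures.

Transmission delay per hop = L/R = 800/23700000 = 33.7553 μs; 2 hops → 67.5105 μs.
Propagation delays (d/s per hop): 0.076, 0.17 μs; sum = 0.246 μs.
End-to-end = 67.8 μs.

67.8 μs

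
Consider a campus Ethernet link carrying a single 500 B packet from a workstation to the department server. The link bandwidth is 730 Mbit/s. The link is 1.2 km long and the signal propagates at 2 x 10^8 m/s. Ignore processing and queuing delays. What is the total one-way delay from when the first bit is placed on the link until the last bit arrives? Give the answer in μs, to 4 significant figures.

11.48 μs

L = 500 × 8 = 4000 bits.
Transmission delay = L/R = 4000 / 730000000 = 5.47945 μs.
Propagation delay = d/s = 1200 m / 200000000 m/s = 6 μs.
Total = 11.48 μs.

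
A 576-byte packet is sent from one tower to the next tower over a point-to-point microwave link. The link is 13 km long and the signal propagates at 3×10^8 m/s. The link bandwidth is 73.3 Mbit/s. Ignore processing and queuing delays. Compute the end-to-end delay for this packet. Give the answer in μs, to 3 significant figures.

L = 576 × 8 = 4608 bits.
Transmission delay = L/R = 4608 / 73300000 = 62.8649 μs.
Propagation delay = d/s = 13000 m / 300000000 m/s = 43.3333 μs.
Total = 106 μs.

106 μs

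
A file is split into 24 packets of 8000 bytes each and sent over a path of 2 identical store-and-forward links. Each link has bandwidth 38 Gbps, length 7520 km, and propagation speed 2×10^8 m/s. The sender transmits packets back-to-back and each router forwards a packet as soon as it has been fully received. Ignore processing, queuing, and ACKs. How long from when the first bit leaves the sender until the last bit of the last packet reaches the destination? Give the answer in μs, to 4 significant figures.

75240 μs

Per-hop transmission t_tx = L/R = 64000/38000000000 = 1.68421 μs.
Per-hop propagation t_prop = 7520000/200000000 = 37600 μs.
Pipeline fill: first packet needs 2·t_tx to clear all hops; remaining 23 packets each add one t_tx.
Total = (2+24-1)·t_tx + 2·t_prop = 25·1.68421 + 2·37600 = 75240 μs.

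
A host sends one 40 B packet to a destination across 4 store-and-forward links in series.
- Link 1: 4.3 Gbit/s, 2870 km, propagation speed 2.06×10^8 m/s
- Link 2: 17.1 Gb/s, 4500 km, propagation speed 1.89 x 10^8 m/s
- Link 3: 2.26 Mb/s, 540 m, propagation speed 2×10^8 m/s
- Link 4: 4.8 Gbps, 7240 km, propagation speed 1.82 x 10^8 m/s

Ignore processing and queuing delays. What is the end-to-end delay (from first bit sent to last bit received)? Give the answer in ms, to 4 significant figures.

77.67 ms

L = 40 × 8 = 320 bits.
Transmission delays (L/R per hop): 7.44186e-05, 1.87135e-05, 0.141593, 6.66667e-05 ms; sum = 0.141753 ms.
Propagation delays (d/s per hop): 13.932, 23.8095, 0.0027, 39.7802 ms; sum = 77.5245 ms.
End-to-end = 77.67 ms.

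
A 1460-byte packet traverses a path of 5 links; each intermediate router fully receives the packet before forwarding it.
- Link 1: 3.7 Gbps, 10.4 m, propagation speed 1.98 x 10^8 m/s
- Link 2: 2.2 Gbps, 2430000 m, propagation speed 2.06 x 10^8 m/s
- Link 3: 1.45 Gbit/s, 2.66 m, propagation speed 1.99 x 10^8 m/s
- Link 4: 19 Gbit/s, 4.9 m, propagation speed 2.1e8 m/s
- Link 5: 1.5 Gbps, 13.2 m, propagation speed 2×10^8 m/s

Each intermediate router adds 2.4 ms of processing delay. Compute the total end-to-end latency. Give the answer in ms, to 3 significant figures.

21.4 ms

L = 1460 × 8 = 11680 bits.
Transmission delays (L/R per hop): 0.00315676, 0.00530909, 0.00805517, 0.000614737, 0.00778667 ms; sum = 0.0249224 ms.
Propagation delays (d/s per hop): 5.25253e-05, 11.7961, 1.33668e-05, 2.33333e-05, 6.6e-05 ms; sum = 11.7963 ms.
Processing at 4 router(s): 4 × 2.4 ms = 9.6 ms.
End-to-end = 21.4 ms.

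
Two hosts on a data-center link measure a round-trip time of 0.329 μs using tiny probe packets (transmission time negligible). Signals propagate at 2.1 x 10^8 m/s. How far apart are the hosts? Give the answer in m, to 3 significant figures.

One-way propagation = RTT/2 = 0.1645 μs.
d = s × t = 210000000 × 1.645e-07 = 34.5 m.

34.5 m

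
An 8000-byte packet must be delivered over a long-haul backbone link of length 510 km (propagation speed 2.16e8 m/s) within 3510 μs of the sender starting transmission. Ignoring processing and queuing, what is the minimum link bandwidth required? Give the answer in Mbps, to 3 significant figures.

L = 64000 bits.
Propagation delay = 510000 / 216000000 = 2361.11 μs.
Transmission budget = 3510 − 2361.11 = 1148.89 μs.
R ≥ L / t_tx = 64000 bits / 0.00114889 s = 55.7 Mbps.

55.7 Mbps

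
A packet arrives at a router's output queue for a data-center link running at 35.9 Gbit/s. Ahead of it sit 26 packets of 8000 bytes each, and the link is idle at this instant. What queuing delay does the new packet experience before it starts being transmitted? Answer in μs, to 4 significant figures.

46.35 μs

Each queued packet: L/R = 64000/35900000000 = 1.78273 μs.
26 queued → 46.351 μs.
Queuing delay = 46.35 μs.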